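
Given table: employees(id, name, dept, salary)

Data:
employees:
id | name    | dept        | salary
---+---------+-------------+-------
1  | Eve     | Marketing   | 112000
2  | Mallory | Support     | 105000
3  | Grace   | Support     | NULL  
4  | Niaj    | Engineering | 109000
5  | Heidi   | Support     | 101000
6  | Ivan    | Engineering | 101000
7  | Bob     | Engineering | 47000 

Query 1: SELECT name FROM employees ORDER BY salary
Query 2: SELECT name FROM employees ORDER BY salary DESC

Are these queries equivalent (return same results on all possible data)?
No, not equivalent

Query 1 returns: [('Grace',), ('Bob',), ('Heidi',), ('Ivan',), ('Mallory',), ('Niaj',), ('Eve',)]
Query 2 returns: [('Eve',), ('Niaj',), ('Mallory',), ('Heidi',), ('Ivan',), ('Bob',), ('Grace',)]

Reason: ASC vs DESC gives opposite ordering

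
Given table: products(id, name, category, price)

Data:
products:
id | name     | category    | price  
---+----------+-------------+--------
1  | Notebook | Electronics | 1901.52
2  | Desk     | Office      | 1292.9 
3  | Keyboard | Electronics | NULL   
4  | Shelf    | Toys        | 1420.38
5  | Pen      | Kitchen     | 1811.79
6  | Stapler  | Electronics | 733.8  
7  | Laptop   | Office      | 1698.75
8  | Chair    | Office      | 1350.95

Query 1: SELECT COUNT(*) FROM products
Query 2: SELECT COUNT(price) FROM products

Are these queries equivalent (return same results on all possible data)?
No, not equivalent

Query 1 returns: [(8,)]
Query 2 returns: [(7,)]

Reason: COUNT(*) includes NULLs, COUNT(column) excludes them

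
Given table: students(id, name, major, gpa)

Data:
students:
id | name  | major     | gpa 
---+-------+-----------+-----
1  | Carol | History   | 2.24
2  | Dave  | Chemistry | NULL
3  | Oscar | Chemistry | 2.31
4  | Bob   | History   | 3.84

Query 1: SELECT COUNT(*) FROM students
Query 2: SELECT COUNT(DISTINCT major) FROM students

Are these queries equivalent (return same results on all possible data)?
No, not equivalent

Query 1 returns: [(4,)]
Query 2 returns: [(2,)]

Reason: COUNT(*) counts rows, COUNT(DISTINCT major) counts unique majors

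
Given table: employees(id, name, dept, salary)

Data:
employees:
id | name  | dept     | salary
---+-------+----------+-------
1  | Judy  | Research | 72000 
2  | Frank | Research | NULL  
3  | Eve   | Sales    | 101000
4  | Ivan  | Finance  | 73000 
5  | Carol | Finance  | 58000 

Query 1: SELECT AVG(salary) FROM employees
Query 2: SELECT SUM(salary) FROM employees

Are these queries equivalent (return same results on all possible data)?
No, not equivalent

Query 1 returns: [(76000.0,)]
Query 2 returns: [(304000,)]

Reason: AVG vs SUM give different aggregate values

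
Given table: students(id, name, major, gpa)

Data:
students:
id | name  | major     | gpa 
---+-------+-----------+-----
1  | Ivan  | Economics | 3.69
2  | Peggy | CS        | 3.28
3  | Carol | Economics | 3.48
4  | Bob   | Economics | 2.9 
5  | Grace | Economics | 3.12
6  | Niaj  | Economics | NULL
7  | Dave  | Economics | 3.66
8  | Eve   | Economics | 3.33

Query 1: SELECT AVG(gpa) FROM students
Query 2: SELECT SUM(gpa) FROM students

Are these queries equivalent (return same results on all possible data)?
No, not equivalent

Query 1 returns: [(3.3514285714285714,)]
Query 2 returns: [(23.46,)]

Reason: AVG vs SUM give different aggregate values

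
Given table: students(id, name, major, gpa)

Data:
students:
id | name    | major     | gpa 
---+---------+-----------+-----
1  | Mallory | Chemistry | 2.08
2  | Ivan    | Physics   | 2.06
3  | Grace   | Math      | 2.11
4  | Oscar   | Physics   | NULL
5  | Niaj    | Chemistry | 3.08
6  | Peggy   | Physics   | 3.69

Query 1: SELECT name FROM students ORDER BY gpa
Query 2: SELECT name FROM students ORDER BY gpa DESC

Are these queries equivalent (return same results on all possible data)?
No, not equivalent

Query 1 returns: [('Oscar',), ('Ivan',), ('Mallory',), ('Grace',), ('Niaj',), ('Peggy',)]
Query 2 returns: [('Peggy',), ('Niaj',), ('Grace',), ('Mallory',), ('Ivan',), ('Oscar',)]

Reason: ASC vs DESC gives opposite ordering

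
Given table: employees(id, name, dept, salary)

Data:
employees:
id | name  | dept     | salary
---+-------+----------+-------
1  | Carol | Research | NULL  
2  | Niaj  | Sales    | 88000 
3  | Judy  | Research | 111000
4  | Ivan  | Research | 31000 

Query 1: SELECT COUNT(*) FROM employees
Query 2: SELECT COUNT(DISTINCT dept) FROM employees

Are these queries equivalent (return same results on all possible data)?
No, not equivalent

Query 1 returns: [(4,)]
Query 2 returns: [(2,)]

Reason: COUNT(*) counts rows, COUNT(DISTINCT dept) counts unique depts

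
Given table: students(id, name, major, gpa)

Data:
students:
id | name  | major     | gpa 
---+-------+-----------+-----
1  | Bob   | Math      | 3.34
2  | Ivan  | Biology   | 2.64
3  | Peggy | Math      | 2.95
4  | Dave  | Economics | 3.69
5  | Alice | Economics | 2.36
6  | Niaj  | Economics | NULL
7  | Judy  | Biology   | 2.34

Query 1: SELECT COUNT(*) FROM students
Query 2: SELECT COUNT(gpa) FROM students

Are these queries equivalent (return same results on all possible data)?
No, not equivalent

Query 1 returns: [(7,)]
Query 2 returns: [(6,)]

Reason: COUNT(*) includes NULLs, COUNT(column) excludes them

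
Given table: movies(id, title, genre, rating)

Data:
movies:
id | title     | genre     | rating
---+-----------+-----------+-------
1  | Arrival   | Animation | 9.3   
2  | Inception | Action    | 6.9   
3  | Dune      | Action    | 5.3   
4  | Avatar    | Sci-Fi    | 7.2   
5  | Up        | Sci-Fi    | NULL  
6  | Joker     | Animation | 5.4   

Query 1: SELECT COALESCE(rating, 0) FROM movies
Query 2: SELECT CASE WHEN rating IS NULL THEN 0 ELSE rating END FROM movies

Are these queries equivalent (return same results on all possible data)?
Yes, equivalent

Both queries return: [(0,), (5.3,), (5.4,), (6.9,), (7.2,), (9.3,)]

Reason: COALESCE vs CASE for NULL handling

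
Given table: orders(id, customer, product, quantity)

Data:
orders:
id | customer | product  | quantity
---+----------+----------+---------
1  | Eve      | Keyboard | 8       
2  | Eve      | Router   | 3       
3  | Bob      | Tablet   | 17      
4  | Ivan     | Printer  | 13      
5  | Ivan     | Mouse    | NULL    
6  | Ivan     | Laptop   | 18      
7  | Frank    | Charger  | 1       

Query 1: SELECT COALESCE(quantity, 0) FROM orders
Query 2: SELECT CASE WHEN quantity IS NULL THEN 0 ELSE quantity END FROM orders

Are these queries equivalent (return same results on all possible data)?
Yes, equivalent

Both queries return: [(0,), (1,), (3,), (8,), (13,), (17,), (18,)]

Reason: COALESCE vs CASE for NULL handling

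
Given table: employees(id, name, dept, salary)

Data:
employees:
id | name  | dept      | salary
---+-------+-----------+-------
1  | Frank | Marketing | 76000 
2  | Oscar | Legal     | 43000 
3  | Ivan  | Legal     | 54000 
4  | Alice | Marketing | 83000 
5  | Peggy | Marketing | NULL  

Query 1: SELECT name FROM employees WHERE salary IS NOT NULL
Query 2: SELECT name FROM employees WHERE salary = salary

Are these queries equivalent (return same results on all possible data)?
Yes, equivalent

Both queries return: [('Alice',), ('Frank',), ('Ivan',), ('Oscar',)]

Reason: IS NOT NULL vs self-equality (both exclude NULLs)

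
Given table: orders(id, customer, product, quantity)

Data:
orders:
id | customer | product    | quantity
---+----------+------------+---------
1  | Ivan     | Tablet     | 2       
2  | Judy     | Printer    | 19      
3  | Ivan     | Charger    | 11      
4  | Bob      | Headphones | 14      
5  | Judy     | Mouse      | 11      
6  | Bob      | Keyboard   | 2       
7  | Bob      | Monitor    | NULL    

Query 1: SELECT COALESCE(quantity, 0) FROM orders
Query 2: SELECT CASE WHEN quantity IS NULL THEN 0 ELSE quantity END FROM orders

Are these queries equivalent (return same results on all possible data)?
Yes, equivalent

Both queries return: [(0,), (2,), (2,), (11,), (11,), (14,), (19,)]

Reason: COALESCE vs CASE for NULL handling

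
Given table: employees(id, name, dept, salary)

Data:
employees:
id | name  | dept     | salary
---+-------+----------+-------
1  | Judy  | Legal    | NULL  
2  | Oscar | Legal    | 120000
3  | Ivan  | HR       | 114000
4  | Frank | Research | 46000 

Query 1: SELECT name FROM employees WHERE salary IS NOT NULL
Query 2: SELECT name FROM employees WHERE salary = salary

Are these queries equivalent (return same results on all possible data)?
Yes, equivalent

Both queries return: [('Frank',), ('Ivan',), ('Oscar',)]

Reason: IS NOT NULL vs self-equality (both exclude NULLs)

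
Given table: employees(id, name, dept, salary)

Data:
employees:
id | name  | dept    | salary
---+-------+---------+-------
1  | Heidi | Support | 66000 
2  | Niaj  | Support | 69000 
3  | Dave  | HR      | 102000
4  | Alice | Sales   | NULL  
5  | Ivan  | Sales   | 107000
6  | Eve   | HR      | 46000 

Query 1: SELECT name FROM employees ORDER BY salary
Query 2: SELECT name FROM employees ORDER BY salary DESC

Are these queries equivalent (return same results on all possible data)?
No, not equivalent

Query 1 returns: [('Alice',), ('Eve',), ('Heidi',), ('Niaj',), ('Dave',), ('Ivan',)]
Query 2 returns: [('Ivan',), ('Dave',), ('Niaj',), ('Heidi',), ('Eve',), ('Alice',)]

Reason: ASC vs DESC gives opposite ordering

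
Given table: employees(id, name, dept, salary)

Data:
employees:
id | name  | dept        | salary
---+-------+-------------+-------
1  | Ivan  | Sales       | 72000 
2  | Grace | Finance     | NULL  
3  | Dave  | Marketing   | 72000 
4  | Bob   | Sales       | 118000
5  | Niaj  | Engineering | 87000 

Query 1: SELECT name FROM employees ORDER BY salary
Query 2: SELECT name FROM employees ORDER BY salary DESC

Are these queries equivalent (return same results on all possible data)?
No, not equivalent

Query 1 returns: [('Grace',), ('Ivan',), ('Dave',), ('Niaj',), ('Bob',)]
Query 2 returns: [('Bob',), ('Niaj',), ('Ivan',), ('Dave',), ('Grace',)]

Reason: ASC vs DESC gives opposite ordering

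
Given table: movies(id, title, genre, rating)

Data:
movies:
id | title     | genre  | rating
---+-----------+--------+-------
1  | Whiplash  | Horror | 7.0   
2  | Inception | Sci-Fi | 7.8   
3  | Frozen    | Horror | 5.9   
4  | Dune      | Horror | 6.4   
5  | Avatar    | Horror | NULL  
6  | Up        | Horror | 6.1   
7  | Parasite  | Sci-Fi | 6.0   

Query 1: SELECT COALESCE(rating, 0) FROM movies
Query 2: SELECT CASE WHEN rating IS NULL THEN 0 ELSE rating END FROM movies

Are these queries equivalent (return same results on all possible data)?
Yes, equivalent

Both queries return: [(0,), (5.9,), (6.0,), (6.1,), (6.4,), (7.0,), (7.8,)]

Reason: COALESCE vs CASE for NULL handling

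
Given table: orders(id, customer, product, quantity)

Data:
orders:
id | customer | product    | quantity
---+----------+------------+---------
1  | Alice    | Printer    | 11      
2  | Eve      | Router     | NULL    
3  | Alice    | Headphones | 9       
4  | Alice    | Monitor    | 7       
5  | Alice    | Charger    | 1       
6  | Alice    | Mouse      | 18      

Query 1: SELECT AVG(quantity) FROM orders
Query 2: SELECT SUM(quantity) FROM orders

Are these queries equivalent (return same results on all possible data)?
No, not equivalent

Query 1 returns: [(9.2,)]
Query 2 returns: [(46,)]

Reason: AVG vs SUM give different aggregate values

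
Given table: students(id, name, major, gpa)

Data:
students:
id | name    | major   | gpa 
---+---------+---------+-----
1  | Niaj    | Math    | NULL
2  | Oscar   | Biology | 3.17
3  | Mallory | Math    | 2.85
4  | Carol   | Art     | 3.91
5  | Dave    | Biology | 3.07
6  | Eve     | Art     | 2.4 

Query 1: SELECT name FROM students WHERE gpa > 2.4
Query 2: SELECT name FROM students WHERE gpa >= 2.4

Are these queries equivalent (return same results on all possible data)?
No, not equivalent

Query 1 returns: [('Oscar',), ('Mallory',), ('Carol',), ('Dave',)]
Query 2 returns: [('Oscar',), ('Mallory',), ('Carol',), ('Dave',), ('Eve',)]

Reason: > vs >= gives different results when gpa = 2.4 exists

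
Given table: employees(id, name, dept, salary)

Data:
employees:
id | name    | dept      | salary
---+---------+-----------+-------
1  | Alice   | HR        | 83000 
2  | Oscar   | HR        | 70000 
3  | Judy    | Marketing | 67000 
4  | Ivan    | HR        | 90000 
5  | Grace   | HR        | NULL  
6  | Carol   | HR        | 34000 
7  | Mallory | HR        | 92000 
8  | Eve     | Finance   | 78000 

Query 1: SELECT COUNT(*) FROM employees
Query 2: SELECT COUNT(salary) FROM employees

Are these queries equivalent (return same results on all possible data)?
No, not equivalent

Query 1 returns: [(8,)]
Query 2 returns: [(7,)]

Reason: COUNT(*) includes NULLs, COUNT(column) excludes them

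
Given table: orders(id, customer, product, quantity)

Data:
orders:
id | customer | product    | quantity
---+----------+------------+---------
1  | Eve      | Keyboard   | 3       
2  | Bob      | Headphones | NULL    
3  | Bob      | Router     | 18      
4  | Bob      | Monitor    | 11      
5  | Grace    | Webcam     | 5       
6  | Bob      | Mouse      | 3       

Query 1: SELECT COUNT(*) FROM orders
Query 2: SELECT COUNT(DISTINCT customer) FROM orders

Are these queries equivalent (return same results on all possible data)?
No, not equivalent

Query 1 returns: [(6,)]
Query 2 returns: [(3,)]

Reason: COUNT(*) counts rows, COUNT(DISTINCT customer) counts unique customers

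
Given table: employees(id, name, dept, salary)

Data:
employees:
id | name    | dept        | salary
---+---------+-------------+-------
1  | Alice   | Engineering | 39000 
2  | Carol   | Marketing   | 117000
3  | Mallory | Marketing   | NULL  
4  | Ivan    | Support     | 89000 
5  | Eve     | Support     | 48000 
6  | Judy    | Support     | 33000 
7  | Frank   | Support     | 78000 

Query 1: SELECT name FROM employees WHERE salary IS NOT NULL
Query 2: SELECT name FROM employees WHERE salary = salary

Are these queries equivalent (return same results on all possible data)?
Yes, equivalent

Both queries return: [('Alice',), ('Carol',), ('Eve',), ('Frank',), ('Ivan',), ('Judy',)]

Reason: IS NOT NULL vs self-equality (both exclude NULLs)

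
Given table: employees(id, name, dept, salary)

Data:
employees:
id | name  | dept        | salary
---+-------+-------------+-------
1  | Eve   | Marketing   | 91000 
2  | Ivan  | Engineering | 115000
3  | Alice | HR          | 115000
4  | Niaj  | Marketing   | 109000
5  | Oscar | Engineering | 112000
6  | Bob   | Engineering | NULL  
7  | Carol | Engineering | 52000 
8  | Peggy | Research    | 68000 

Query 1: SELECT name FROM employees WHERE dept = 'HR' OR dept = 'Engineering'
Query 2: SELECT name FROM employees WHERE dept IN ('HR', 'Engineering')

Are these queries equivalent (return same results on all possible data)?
Yes, equivalent

Both queries return: [('Alice',), ('Bob',), ('Carol',), ('Ivan',), ('Oscar',)]

Reason: OR vs IN are equivalent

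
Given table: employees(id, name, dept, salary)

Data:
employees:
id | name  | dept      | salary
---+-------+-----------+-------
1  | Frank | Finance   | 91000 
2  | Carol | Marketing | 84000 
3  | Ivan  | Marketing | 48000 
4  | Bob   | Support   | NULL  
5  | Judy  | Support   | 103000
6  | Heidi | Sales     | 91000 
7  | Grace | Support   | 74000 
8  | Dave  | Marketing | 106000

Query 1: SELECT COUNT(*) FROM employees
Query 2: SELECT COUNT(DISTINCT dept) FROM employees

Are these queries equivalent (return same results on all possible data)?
No, not equivalent

Query 1 returns: [(8,)]
Query 2 returns: [(4,)]

Reason: COUNT(*) counts rows, COUNT(DISTINCT dept) counts unique depts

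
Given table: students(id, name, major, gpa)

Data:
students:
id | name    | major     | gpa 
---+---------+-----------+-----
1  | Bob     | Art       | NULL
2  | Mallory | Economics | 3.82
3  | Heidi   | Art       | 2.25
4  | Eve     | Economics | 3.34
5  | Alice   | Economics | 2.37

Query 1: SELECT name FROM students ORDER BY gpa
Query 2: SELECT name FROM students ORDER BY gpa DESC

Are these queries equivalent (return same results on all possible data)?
No, not equivalent

Query 1 returns: [('Bob',), ('Heidi',), ('Alice',), ('Eve',), ('Mallory',)]
Query 2 returns: [('Mallory',), ('Eve',), ('Alice',), ('Heidi',), ('Bob',)]

Reason: ASC vs DESC gives opposite ordering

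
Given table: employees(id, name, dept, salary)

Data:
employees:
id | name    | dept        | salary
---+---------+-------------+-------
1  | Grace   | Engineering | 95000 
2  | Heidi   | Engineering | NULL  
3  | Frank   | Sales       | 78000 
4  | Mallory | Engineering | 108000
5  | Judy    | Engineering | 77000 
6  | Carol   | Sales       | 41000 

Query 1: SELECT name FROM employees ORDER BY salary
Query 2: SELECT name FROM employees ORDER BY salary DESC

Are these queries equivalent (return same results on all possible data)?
No, not equivalent

Query 1 returns: [('Heidi',), ('Carol',), ('Judy',), ('Frank',), ('Grace',), ('Mallory',)]
Query 2 returns: [('Mallory',), ('Grace',), ('Frank',), ('Judy',), ('Carol',), ('Heidi',)]

Reason: ASC vs DESC gives opposite ordering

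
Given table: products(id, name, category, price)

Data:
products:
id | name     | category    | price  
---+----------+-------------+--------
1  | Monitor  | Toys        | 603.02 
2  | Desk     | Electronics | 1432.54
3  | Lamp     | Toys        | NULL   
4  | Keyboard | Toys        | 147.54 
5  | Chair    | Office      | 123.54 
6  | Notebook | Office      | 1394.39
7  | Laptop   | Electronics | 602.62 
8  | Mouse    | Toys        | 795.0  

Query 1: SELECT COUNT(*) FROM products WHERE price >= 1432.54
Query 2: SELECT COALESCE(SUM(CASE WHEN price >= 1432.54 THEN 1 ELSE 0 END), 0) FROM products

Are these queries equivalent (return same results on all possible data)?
Yes, equivalent

Both queries return: [(1,)]

Reason: COUNT with WHERE vs conditional SUM (COALESCE handles empty-table NULL)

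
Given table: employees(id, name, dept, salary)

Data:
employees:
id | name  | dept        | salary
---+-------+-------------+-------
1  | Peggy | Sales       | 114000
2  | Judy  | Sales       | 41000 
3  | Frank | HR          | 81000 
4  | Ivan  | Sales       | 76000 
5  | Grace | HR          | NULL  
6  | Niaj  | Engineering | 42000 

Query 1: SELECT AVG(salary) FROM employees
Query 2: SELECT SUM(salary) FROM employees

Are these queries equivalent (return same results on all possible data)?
No, not equivalent

Query 1 returns: [(70800.0,)]
Query 2 returns: [(354000,)]

Reason: AVG vs SUM give different aggregate values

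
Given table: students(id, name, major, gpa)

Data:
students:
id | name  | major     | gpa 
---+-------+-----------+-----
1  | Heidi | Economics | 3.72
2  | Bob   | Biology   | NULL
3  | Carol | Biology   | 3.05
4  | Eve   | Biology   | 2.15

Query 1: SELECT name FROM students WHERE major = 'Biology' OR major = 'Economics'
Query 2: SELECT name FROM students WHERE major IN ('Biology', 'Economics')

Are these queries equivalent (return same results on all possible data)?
Yes, equivalent

Both queries return: [('Bob',), ('Carol',), ('Eve',), ('Heidi',)]

Reason: OR vs IN are equivalent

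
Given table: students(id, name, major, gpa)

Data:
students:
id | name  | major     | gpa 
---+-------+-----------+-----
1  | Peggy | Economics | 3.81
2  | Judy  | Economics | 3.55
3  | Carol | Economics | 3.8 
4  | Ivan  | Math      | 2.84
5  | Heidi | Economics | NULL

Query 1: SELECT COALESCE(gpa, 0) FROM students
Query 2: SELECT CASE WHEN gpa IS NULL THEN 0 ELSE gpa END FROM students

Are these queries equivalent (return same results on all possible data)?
Yes, equivalent

Both queries return: [(0,), (2.84,), (3.55,), (3.8,), (3.81,)]

Reason: COALESCE vs CASE for NULL handling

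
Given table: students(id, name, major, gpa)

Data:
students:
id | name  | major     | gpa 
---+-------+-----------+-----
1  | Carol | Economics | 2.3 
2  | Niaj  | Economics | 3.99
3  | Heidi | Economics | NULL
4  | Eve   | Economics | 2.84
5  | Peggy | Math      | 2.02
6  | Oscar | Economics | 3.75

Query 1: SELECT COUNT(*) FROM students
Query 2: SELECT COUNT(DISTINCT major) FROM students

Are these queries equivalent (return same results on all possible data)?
No, not equivalent

Query 1 returns: [(6,)]
Query 2 returns: [(2,)]

Reason: COUNT(*) counts rows, COUNT(DISTINCT major) counts unique majors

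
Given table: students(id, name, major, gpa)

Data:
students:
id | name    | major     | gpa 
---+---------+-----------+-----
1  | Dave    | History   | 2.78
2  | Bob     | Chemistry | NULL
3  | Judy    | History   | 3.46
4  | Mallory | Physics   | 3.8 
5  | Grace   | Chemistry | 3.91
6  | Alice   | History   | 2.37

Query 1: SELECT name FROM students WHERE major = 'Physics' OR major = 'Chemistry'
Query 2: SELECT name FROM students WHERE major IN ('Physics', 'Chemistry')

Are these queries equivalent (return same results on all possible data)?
Yes, equivalent

Both queries return: [('Bob',), ('Grace',), ('Mallory',)]

Reason: OR vs IN are equivalent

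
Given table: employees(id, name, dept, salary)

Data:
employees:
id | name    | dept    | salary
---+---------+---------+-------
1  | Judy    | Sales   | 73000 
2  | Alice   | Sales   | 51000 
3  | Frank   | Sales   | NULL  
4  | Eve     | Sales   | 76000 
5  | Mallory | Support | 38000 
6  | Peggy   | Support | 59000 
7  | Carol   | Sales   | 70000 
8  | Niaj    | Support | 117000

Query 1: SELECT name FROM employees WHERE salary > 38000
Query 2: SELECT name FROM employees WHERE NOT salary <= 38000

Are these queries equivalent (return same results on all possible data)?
Yes, equivalent

Both queries return: [('Alice',), ('Carol',), ('Eve',), ('Judy',), ('Niaj',), ('Peggy',)]

Reason: Both filter salary > 38000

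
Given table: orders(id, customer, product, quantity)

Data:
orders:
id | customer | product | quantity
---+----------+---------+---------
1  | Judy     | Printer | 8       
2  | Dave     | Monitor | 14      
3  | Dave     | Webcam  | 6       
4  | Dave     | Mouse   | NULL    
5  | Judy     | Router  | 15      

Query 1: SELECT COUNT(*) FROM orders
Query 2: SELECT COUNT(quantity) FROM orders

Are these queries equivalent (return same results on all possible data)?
No, not equivalent

Query 1 returns: [(5,)]
Query 2 returns: [(4,)]

Reason: COUNT(*) includes NULLs, COUNT(column) excludes them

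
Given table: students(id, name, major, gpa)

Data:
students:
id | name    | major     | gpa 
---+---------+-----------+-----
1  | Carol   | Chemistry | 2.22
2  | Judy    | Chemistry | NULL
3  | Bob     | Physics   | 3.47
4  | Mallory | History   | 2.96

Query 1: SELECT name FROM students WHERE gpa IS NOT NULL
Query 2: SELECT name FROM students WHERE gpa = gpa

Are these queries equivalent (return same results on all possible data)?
Yes, equivalent

Both queries return: [('Bob',), ('Carol',), ('Mallory',)]

Reason: IS NOT NULL vs self-equality (both exclude NULLs)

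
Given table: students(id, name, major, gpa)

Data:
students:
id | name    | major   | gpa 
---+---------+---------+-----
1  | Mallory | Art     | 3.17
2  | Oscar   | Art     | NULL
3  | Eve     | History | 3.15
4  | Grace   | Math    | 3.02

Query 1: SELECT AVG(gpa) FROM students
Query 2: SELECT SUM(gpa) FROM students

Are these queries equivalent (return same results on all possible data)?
No, not equivalent

Query 1 returns: [(3.1133333333333333,)]
Query 2 returns: [(9.34,)]

Reason: AVG vs SUM give different aggregate values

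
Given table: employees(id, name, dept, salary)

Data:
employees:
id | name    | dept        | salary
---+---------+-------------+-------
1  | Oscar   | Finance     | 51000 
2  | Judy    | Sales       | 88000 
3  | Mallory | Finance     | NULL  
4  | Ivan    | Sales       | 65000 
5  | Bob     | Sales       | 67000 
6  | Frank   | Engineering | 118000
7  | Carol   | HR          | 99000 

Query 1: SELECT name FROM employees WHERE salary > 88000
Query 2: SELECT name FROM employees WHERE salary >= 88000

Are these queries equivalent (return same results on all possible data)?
No, not equivalent

Query 1 returns: [('Frank',), ('Carol',)]
Query 2 returns: [('Judy',), ('Frank',), ('Carol',)]

Reason: > vs >= gives different results when salary = 88000 exists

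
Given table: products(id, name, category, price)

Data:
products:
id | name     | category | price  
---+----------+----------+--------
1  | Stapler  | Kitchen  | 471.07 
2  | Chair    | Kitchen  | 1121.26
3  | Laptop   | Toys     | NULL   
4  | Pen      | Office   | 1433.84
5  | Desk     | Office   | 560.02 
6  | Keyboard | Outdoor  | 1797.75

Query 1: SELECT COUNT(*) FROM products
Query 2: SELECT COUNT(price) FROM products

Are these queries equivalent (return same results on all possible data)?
No, not equivalent

Query 1 returns: [(6,)]
Query 2 returns: [(5,)]

Reason: COUNT(*) includes NULLs, COUNT(column) excludes them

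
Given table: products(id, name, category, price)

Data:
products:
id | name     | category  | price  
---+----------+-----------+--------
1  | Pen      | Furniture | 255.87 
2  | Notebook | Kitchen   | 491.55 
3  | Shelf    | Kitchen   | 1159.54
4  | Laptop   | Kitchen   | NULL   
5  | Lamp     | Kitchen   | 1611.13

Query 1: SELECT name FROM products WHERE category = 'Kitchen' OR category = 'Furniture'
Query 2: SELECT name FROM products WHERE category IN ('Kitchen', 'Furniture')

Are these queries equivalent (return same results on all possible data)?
Yes, equivalent

Both queries return: [('Lamp',), ('Laptop',), ('Notebook',), ('Pen',), ('Shelf',)]

Reason: OR vs IN are equivalent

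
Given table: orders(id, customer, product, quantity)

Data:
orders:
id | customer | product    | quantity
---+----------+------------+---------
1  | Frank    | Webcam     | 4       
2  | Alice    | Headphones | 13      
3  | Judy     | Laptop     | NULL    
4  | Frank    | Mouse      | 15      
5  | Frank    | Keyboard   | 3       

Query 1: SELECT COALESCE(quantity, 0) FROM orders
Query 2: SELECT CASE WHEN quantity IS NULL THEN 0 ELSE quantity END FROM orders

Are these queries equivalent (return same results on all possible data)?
Yes, equivalent

Both queries return: [(0,), (3,), (4,), (13,), (15,)]

Reason: COALESCE vs CASE for NULL handling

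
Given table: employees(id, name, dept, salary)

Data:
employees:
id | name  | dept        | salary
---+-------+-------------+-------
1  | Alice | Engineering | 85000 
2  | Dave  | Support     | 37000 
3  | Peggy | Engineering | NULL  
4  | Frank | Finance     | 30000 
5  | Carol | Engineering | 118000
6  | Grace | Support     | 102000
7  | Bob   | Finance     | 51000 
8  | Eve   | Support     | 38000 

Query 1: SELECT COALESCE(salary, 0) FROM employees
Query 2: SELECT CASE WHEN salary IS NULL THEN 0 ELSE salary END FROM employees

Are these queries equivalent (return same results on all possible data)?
Yes, equivalent

Both queries return: [(0,), (30000,), (37000,), (38000,), (51000,), (85000,), (102000,), (118000,)]

Reason: COALESCE vs CASE for NULL handling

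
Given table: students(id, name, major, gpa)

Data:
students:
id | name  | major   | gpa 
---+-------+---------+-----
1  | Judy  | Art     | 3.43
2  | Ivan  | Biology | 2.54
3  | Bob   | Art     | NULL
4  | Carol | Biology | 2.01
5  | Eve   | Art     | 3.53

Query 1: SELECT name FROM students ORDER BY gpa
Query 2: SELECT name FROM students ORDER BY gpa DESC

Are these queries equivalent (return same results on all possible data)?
No, not equivalent

Query 1 returns: [('Bob',), ('Carol',), ('Ivan',), ('Judy',), ('Eve',)]
Query 2 returns: [('Eve',), ('Judy',), ('Ivan',), ('Carol',), ('Bob',)]

Reason: ASC vs DESC gives opposite ordering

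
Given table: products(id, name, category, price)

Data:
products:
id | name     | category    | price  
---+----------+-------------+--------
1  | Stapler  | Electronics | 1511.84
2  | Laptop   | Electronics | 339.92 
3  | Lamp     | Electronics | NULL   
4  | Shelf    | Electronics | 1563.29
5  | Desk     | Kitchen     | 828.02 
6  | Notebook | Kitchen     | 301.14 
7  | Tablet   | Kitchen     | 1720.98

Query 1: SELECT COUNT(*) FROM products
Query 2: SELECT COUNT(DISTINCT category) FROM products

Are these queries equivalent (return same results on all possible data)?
No, not equivalent

Query 1 returns: [(7,)]
Query 2 returns: [(2,)]

Reason: COUNT(*) counts rows, COUNT(DISTINCT category) counts unique categorys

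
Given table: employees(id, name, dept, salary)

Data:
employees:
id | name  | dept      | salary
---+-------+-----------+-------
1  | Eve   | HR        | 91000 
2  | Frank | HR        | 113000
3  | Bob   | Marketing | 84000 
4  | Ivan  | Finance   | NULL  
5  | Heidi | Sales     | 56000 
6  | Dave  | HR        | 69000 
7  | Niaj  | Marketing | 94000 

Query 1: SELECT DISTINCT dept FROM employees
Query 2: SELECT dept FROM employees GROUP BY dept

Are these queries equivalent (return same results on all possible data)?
Yes, equivalent

Both queries return: [('Finance',), ('HR',), ('Marketing',), ('Sales',)]

Reason: Both get unique depts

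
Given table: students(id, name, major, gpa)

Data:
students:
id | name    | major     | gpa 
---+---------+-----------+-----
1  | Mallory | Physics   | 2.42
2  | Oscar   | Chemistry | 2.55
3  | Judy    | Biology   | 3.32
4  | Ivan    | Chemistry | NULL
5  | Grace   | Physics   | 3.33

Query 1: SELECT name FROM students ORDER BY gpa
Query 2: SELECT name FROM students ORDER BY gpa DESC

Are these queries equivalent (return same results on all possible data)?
No, not equivalent

Query 1 returns: [('Ivan',), ('Mallory',), ('Oscar',), ('Judy',), ('Grace',)]
Query 2 returns: [('Grace',), ('Judy',), ('Oscar',), ('Mallory',), ('Ivan',)]

Reason: ASC vs DESC gives opposite ordering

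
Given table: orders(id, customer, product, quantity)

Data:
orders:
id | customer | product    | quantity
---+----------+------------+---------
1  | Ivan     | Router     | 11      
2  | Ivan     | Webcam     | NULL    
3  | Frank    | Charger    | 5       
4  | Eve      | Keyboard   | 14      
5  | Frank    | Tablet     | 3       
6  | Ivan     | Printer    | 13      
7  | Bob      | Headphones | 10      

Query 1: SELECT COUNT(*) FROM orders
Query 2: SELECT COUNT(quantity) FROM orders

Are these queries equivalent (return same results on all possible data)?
No, not equivalent

Query 1 returns: [(7,)]
Query 2 returns: [(6,)]

Reason: COUNT(*) includes NULLs, COUNT(column) excludes them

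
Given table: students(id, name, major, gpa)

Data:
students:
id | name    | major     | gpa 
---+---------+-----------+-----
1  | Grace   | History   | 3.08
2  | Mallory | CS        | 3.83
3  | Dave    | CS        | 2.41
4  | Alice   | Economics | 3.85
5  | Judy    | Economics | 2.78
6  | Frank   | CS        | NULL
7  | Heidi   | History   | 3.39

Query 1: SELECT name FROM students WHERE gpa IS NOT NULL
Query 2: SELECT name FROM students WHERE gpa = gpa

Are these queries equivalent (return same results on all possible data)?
Yes, equivalent

Both queries return: [('Alice',), ('Dave',), ('Grace',), ('Heidi',), ('Judy',), ('Mallory',)]

Reason: IS NOT NULL vs self-equality (both exclude NULLs)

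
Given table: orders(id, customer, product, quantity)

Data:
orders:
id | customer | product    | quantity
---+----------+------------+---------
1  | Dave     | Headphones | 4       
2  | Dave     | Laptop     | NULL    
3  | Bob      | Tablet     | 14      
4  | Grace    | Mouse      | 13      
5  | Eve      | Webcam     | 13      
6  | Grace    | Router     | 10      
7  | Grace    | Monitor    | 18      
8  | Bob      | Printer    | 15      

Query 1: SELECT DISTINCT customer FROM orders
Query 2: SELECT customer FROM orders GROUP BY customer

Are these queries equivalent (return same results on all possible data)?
Yes, equivalent

Both queries return: [('Bob',), ('Dave',), ('Eve',), ('Grace',)]

Reason: Both get unique customers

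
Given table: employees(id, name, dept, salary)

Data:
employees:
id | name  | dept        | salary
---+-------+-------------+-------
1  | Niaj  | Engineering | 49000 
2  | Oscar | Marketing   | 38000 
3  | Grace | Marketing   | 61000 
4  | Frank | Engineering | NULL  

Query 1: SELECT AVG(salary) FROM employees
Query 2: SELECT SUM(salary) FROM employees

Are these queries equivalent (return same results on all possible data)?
No, not equivalent

Query 1 returns: [(49333.333333333336,)]
Query 2 returns: [(148000,)]

Reason: AVG vs SUM give different aggregate values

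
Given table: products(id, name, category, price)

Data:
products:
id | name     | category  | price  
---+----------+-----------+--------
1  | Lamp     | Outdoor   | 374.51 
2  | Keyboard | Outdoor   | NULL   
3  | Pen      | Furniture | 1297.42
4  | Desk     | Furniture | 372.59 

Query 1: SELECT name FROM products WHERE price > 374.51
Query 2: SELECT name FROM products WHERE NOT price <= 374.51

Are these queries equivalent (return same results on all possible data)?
Yes, equivalent

Both queries return: [('Pen',)]

Reason: Both filter price > 374.51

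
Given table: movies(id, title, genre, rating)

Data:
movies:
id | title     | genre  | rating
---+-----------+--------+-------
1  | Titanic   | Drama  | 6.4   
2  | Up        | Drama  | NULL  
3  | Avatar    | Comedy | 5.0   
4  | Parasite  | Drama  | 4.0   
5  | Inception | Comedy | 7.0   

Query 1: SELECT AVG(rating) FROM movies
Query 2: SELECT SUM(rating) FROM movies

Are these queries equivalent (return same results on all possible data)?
No, not equivalent

Query 1 returns: [(5.6,)]
Query 2 returns: [(22.4,)]

Reason: AVG vs SUM give different aggregate values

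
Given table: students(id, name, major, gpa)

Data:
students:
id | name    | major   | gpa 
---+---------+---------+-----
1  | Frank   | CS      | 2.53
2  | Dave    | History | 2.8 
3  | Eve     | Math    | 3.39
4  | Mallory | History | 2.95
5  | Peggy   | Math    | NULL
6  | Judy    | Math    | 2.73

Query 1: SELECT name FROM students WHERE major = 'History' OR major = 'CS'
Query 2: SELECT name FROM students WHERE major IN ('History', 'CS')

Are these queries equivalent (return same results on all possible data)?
Yes, equivalent

Both queries return: [('Dave',), ('Frank',), ('Mallory',)]

Reason: OR vs IN are equivalent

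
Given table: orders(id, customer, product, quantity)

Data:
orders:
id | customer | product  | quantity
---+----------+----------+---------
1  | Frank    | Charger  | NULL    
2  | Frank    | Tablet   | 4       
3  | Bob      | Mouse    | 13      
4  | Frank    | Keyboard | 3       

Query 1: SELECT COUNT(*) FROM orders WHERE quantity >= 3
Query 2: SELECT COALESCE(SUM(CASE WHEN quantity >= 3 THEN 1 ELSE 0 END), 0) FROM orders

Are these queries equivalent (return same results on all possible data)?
Yes, equivalent

Both queries return: [(3,)]

Reason: COUNT with WHERE vs conditional SUM (COALESCE handles empty-table NULL)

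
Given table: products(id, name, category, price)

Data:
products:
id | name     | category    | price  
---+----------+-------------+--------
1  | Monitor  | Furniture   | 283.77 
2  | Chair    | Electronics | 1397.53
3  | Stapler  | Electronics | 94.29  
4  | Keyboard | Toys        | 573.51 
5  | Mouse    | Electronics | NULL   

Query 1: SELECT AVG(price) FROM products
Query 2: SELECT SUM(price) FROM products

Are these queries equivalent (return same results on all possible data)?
No, not equivalent

Query 1 returns: [(587.275,)]
Query 2 returns: [(2349.1,)]

Reason: AVG vs SUM give different aggregate values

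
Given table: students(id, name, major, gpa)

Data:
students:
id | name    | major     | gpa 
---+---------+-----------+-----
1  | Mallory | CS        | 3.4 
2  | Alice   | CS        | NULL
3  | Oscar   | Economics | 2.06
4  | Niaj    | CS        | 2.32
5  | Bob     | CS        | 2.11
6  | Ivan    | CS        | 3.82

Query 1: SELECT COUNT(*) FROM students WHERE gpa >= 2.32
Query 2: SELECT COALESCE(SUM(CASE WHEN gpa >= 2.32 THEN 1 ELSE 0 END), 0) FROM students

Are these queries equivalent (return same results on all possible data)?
Yes, equivalent

Both queries return: [(3,)]

Reason: COUNT with WHERE vs conditional SUM (COALESCE handles empty-table NULL)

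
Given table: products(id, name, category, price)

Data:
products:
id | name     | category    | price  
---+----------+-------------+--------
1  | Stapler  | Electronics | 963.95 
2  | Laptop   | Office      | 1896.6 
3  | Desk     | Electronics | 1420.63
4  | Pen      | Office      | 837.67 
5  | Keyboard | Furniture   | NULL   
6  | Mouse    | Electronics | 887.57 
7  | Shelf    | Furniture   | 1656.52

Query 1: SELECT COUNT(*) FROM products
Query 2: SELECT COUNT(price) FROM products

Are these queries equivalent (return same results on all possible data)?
No, not equivalent

Query 1 returns: [(7,)]
Query 2 returns: [(6,)]

Reason: COUNT(*) includes NULLs, COUNT(column) excludes them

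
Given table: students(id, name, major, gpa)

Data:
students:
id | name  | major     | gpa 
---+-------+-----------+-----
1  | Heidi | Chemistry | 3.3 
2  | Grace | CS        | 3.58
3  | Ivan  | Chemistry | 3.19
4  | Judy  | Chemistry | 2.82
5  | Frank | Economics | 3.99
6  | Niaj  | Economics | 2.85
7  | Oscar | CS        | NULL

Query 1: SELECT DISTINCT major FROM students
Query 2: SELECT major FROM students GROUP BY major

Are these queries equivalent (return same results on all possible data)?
Yes, equivalent

Both queries return: [('CS',), ('Chemistry',), ('Economics',)]

Reason: Both get unique majors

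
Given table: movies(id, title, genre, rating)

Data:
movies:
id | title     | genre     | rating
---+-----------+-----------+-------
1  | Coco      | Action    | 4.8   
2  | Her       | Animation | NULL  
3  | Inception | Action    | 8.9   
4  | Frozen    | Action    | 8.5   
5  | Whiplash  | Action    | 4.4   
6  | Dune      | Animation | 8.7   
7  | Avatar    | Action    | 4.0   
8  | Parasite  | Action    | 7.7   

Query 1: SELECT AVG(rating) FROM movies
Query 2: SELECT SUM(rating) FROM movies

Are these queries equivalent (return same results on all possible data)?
No, not equivalent

Query 1 returns: [(6.714285714285714,)]
Query 2 returns: [(47.0,)]

Reason: AVG vs SUM give different aggregate values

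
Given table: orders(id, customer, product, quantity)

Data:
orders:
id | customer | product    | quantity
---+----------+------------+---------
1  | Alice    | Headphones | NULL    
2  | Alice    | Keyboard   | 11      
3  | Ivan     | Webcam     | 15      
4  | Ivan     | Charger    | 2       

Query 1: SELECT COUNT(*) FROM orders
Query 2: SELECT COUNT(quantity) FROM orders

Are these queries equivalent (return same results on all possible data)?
No, not equivalent

Query 1 returns: [(4,)]
Query 2 returns: [(3,)]

Reason: COUNT(*) includes NULLs, COUNT(column) excludes them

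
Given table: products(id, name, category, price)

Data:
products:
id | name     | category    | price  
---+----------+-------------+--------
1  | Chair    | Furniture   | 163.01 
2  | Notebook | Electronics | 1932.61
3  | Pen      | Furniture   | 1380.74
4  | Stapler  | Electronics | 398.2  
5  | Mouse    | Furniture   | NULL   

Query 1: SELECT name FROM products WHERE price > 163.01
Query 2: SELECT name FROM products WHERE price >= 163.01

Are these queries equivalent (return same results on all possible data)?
No, not equivalent

Query 1 returns: [('Notebook',), ('Pen',), ('Stapler',)]
Query 2 returns: [('Chair',), ('Notebook',), ('Pen',), ('Stapler',)]

Reason: > vs >= gives different results when price = 163.01 exists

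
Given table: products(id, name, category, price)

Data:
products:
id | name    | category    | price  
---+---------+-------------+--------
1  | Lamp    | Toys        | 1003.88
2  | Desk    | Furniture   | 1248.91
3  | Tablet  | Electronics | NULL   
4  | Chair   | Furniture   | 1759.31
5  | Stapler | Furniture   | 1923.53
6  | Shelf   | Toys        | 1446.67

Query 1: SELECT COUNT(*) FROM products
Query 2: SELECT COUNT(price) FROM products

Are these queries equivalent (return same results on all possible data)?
No, not equivalent

Query 1 returns: [(6,)]
Query 2 returns: [(5,)]

Reason: COUNT(*) includes NULLs, COUNT(column) excludes them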